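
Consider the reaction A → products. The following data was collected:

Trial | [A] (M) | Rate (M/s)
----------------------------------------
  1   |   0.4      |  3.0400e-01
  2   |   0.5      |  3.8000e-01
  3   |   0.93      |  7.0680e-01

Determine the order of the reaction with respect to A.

first order (1)

Step 1: Compare trials to find order n where rate₂/rate₁ = ([A]₂/[A]₁)^n
Step 2: rate₂/rate₁ = 3.8000e-01/3.0400e-01 = 1.25
Step 3: [A]₂/[A]₁ = 0.5/0.4 = 1.25
Step 4: n = ln(1.25)/ln(1.25) = 1.00 ≈ 1
Step 5: The reaction is first order in A.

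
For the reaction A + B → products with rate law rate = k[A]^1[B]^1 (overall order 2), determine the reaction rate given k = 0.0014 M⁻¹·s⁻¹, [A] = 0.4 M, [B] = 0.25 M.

0.00014 M/s

Step 1: The rate law is rate = k[A]^1[B]^1, overall order = 1+1 = 2
Step 2: Substitute values: rate = 0.0014 × (0.4)^1 × (0.25)^1
Step 3: rate = 0.0014 × 0.4 × 0.25 = 0.00014 M/s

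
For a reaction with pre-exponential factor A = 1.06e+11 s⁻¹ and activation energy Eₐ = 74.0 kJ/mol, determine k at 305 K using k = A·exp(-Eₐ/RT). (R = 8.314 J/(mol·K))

2.25e-02 s⁻¹

Step 1: Use the Arrhenius equation: k = A × exp(-Eₐ/RT)
Step 2: Convert Eₐ to J/mol: 74.0 kJ/mol = 74000 J/mol
Step 3: Calculate the exponent: -Eₐ/(RT) = -74000/(8.314 × 305) = -29.18246
Step 4: k = 1.06e+11 × exp(-29.18246)
Step 5: k = 1.06e+11 × 2.11943e-13 = 2.2466e-02 s⁻¹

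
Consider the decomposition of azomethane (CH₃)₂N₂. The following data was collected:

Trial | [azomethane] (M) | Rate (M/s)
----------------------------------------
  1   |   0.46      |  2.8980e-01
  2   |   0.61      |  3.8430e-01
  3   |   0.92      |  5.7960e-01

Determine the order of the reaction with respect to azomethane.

first order (1)

Step 1: Compare trials to find order n where rate₂/rate₁ = ([azomethane]₂/[azomethane]₁)^n
Step 2: rate₂/rate₁ = 3.8430e-01/2.8980e-01 = 1.326
Step 3: [azomethane]₂/[azomethane]₁ = 0.61/0.46 = 1.326
Step 4: n = ln(1.326)/ln(1.326) = 1.00 ≈ 1
Step 5: The reaction is first order in azomethane.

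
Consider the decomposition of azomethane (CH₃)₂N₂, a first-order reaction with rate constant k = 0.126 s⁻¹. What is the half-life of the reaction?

5.501 s

Step 1: For a first-order reaction, t₁/₂ = ln(2)/k
Step 2: t₁/₂ = ln(2)/0.126
Step 3: t₁/₂ = 0.6931/0.126 = 5.501 s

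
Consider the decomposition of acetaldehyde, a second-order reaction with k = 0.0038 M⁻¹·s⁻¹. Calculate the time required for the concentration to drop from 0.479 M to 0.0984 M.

2125 s

Step 1: For second-order: t = (1/[CH₃CHO] - 1/[CH₃CHO]₀)/k
Step 2: t = (1/0.0984 - 1/0.479)/0.0038
Step 3: t = (10.16 - 2.088)/0.0038
Step 4: t = 8.075/0.0038 = 2125 s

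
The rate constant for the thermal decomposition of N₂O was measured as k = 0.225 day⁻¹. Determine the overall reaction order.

first order (1)

Step 1: The units of k for an nth-order reaction are (concentration)^(1-n)·(time)⁻¹.
Step 2: Here k has units day⁻¹, so the concentration exponent is 0.
Step 3: 1 - n = 0 ⇒ n = 1. The reaction is first order.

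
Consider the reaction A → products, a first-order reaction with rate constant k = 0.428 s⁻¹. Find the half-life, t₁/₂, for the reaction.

1.62 s

Step 1: For a first-order reaction, t₁/₂ = ln(2)/k
Step 2: t₁/₂ = ln(2)/0.428
Step 3: t₁/₂ = 0.6931/0.428 = 1.62 s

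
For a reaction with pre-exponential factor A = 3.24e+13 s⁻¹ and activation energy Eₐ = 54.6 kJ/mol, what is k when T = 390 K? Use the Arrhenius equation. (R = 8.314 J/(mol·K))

1.58e+06 s⁻¹

Step 1: Use the Arrhenius equation: k = A × exp(-Eₐ/RT)
Step 2: Convert Eₐ to J/mol: 54.6 kJ/mol = 54600 J/mol
Step 3: Calculate the exponent: -Eₐ/(RT) = -54600/(8.314 × 390) = -16.83907
Step 4: k = 3.24e+13 × exp(-16.83907)
Step 5: k = 3.24e+13 × 4.86278e-08 = 1.5755e+06 s⁻¹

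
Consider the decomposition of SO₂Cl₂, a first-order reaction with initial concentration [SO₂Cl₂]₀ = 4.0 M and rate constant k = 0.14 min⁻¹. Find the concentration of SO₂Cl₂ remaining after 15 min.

0.4898 M

Step 1: For a first-order reaction: [SO₂Cl₂] = [SO₂Cl₂]₀ × e^(-kt)
Step 2: [SO₂Cl₂] = 4.0 × e^(-0.14 × 15)
Step 3: [SO₂Cl₂] = 4.0 × e^(-2.1)
Step 4: [SO₂Cl₂] = 4.0 × 0.122456 = 0.4898 M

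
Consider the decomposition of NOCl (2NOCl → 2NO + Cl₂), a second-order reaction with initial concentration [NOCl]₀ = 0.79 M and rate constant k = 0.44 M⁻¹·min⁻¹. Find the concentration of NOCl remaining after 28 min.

0.07361 M

Step 1: For a second-order reaction: 1/[NOCl] = 1/[NOCl]₀ + kt
Step 2: 1/[NOCl] = 1/0.79 + 0.44 × 28
Step 3: 1/[NOCl] = 1.266 + 12.32 = 13.59
Step 4: [NOCl] = 1/13.59 = 0.07361 M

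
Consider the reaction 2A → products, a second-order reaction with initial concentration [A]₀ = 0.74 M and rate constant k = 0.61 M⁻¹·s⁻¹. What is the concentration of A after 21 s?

0.07061 M

Step 1: For a second-order reaction: 1/[A] = 1/[A]₀ + kt
Step 2: 1/[A] = 1/0.74 + 0.61 × 21
Step 3: 1/[A] = 1.351 + 12.81 = 14.16
Step 4: [A] = 1/14.16 = 0.07061 M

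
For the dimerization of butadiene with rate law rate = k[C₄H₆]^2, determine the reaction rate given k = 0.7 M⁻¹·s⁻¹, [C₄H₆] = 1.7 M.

2.023 M/s

Step 1: Identify the rate law: rate = k[C₄H₆]^2
Step 2: Substitute values: rate = 0.7 × (1.7)^2
Step 3: Calculate: rate = 0.7 × 2.89 = 2.023 M/s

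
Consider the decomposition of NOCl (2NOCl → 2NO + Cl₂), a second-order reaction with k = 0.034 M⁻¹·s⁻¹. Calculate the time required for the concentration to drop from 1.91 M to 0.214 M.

122 s

Step 1: For second-order: t = (1/[NOCl] - 1/[NOCl]₀)/k
Step 2: t = (1/0.214 - 1/1.91)/0.034
Step 3: t = (4.673 - 0.5236)/0.034
Step 4: t = 4.149/0.034 = 122 s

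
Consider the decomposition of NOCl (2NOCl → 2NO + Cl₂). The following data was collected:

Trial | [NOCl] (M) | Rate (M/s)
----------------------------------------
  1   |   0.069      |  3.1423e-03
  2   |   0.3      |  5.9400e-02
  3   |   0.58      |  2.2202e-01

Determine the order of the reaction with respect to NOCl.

second order (2)

Step 1: Compare trials to find order n where rate₂/rate₁ = ([NOCl]₂/[NOCl]₁)^n
Step 2: rate₂/rate₁ = 5.9400e-02/3.1423e-03 = 18.9
Step 3: [NOCl]₂/[NOCl]₁ = 0.3/0.069 = 4.348
Step 4: n = ln(18.9)/ln(4.348) = 2.00 ≈ 2
Step 5: The reaction is second order in NOCl.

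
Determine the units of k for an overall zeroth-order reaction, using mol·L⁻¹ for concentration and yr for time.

mol·L⁻¹·yr⁻¹

Step 1: For overall order n, rate = k × (concentration)^n.
Step 2: Rate has units mol·L⁻¹·yr⁻¹; concentration term has units (mol·L⁻¹)^0.
Step 3: k = rate / (concentration)^n, so units of k = (mol·L⁻¹)^(1-0)·yr⁻¹ = mol·L⁻¹·yr⁻¹.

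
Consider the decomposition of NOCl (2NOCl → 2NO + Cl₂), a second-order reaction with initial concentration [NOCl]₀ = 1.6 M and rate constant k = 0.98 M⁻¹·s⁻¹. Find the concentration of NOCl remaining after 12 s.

0.08074 M

Step 1: For a second-order reaction: 1/[NOCl] = 1/[NOCl]₀ + kt
Step 2: 1/[NOCl] = 1/1.6 + 0.98 × 12
Step 3: 1/[NOCl] = 0.625 + 11.76 = 12.38
Step 4: [NOCl] = 1/12.38 = 0.08074 M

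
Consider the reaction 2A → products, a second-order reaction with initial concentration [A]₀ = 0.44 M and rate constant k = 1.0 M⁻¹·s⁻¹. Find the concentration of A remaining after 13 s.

0.06548 M

Step 1: For a second-order reaction: 1/[A] = 1/[A]₀ + kt
Step 2: 1/[A] = 1/0.44 + 1.0 × 13
Step 3: 1/[A] = 2.273 + 13 = 15.27
Step 4: [A] = 1/15.27 = 0.06548 M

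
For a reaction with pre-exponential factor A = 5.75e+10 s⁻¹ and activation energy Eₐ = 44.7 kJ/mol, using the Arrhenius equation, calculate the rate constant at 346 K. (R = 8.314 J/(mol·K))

1.03e+04 s⁻¹

Step 1: Use the Arrhenius equation: k = A × exp(-Eₐ/RT)
Step 2: Convert Eₐ to J/mol: 44.7 kJ/mol = 44700 J/mol
Step 3: Calculate the exponent: -Eₐ/(RT) = -44700/(8.314 × 346) = -15.53894
Step 4: k = 5.75e+10 × exp(-15.53894)
Step 5: k = 5.75e+10 × 1.78453e-07 = 1.0261e+04 s⁻¹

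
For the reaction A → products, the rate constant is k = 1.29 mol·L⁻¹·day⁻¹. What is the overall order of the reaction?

zeroth order (0)

Step 1: The units of k for an nth-order reaction are (concentration)^(1-n)·(time)⁻¹.
Step 2: Here k has units mol·L⁻¹·day⁻¹, so the concentration exponent is 1.
Step 3: 1 - n = 1 ⇒ n = 0. The reaction is zeroth order.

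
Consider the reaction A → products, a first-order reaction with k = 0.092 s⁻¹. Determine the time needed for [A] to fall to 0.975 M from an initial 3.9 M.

15.07 s

Step 1: For first-order: t = ln([A]₀/[A])/k
Step 2: t = ln(3.9/0.975)/0.092
Step 3: t = ln(4)/0.092
Step 4: t = 1.386/0.092 = 15.07 s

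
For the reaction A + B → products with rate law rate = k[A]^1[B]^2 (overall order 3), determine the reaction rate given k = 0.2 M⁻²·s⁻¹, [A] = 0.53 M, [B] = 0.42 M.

0.0187 M/s

Step 1: The rate law is rate = k[A]^1[B]^2, overall order = 1+2 = 3
Step 2: Substitute values: rate = 0.2 × (0.53)^1 × (0.42)^2
Step 3: rate = 0.2 × 0.53 × 0.1764 = 0.0186984 M/s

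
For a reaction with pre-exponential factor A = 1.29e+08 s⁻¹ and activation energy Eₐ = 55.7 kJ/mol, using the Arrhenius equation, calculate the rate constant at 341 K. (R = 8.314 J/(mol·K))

3.79e-01 s⁻¹

Step 1: Use the Arrhenius equation: k = A × exp(-Eₐ/RT)
Step 2: Convert Eₐ to J/mol: 55.7 kJ/mol = 55700 J/mol
Step 3: Calculate the exponent: -Eₐ/(RT) = -55700/(8.314 × 341) = -19.64675
Step 4: k = 1.29e+08 × exp(-19.64675)
Step 5: k = 1.29e+08 × 2.93444e-09 = 3.7854e-01 s⁻¹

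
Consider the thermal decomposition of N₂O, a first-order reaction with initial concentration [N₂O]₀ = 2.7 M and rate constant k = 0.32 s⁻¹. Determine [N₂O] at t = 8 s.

0.2087 M

Step 1: For a first-order reaction: [N₂O] = [N₂O]₀ × e^(-kt)
Step 2: [N₂O] = 2.7 × e^(-0.32 × 8)
Step 3: [N₂O] = 2.7 × e^(-2.56)
Step 4: [N₂O] = 2.7 × 0.0773047 = 0.2087 M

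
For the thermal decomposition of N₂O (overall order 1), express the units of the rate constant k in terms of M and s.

s⁻¹

Step 1: For overall order n, rate = k × (concentration)^n.
Step 2: Rate has units M·s⁻¹; concentration term has units M^1.
Step 3: k = rate / (concentration)^n, so units of k = M^(1-1)·s⁻¹ = s⁻¹.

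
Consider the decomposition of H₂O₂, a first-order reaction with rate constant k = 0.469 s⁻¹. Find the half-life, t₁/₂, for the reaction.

1.478 s

Step 1: For a first-order reaction, t₁/₂ = ln(2)/k
Step 2: t₁/₂ = ln(2)/0.469
Step 3: t₁/₂ = 0.6931/0.469 = 1.478 s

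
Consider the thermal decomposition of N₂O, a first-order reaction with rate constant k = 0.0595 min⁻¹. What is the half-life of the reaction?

11.65 min

Step 1: For a first-order reaction, t₁/₂ = ln(2)/k
Step 2: t₁/₂ = ln(2)/0.0595
Step 3: t₁/₂ = 0.6931/0.0595 = 11.65 min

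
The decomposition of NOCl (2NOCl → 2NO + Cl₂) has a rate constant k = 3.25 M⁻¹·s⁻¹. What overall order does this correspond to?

second order (2)

Step 1: The units of k for an nth-order reaction are (concentration)^(1-n)·(time)⁻¹.
Step 2: Here k has units M⁻¹·s⁻¹, so the concentration exponent is -1.
Step 3: 1 - n = -1 ⇒ n = 2. The reaction is second order.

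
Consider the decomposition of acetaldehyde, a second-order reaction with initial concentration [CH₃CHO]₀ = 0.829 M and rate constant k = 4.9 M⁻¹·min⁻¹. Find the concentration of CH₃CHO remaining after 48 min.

0.00423 M

Step 1: For a second-order reaction: 1/[CH₃CHO] = 1/[CH₃CHO]₀ + kt
Step 2: 1/[CH₃CHO] = 1/0.829 + 4.9 × 48
Step 3: 1/[CH₃CHO] = 1.206 + 235.2 = 236.4
Step 4: [CH₃CHO] = 1/236.4 = 0.00423 M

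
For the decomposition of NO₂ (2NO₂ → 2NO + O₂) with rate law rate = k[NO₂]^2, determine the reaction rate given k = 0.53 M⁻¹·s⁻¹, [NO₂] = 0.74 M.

0.2902 M/s

Step 1: Identify the rate law: rate = k[NO₂]^2
Step 2: Substitute values: rate = 0.53 × (0.74)^2
Step 3: Calculate: rate = 0.53 × 0.5476 = 0.290228 M/s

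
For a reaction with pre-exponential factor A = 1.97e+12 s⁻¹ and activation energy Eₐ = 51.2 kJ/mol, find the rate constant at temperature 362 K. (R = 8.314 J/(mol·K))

8.06e+04 s⁻¹

Step 1: Use the Arrhenius equation: k = A × exp(-Eₐ/RT)
Step 2: Convert Eₐ to J/mol: 51.2 kJ/mol = 51200 J/mol
Step 3: Calculate the exponent: -Eₐ/(RT) = -51200/(8.314 × 362) = -17.01184
Step 4: k = 1.97e+12 × exp(-17.01184)
Step 5: k = 1.97e+12 × 4.09121e-08 = 8.0597e+04 s⁻¹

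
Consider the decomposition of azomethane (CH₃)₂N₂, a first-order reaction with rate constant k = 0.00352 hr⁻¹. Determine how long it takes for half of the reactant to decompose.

196.9 hr

Step 1: For a first-order reaction, t₁/₂ = ln(2)/k
Step 2: t₁/₂ = ln(2)/0.00352
Step 3: t₁/₂ = 0.6931/0.00352 = 196.9 hr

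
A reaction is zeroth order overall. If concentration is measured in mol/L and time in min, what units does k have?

mol/L·min⁻¹

Step 1: For overall order n, rate = k × (concentration)^n.
Step 2: Rate has units mol/L·min⁻¹; concentration term has units (mol/L)^0.
Step 3: k = rate / (concentration)^n, so units of k = (mol/L)^(1-0)·min⁻¹ = mol/L·min⁻¹.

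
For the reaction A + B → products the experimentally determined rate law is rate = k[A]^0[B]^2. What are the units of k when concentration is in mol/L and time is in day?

(mol/L)⁻¹·day⁻¹

Step 1: Overall order = 0 + 2 = 2.
Step 2: rate has units mol/L·day⁻¹; [A]^0[B]^2 has units (mol/L)^2.
Step 3: k = rate/([A]^0[B]^2), so units of k = (mol/L)^(1-2)·day⁻¹ = (mol/L)⁻¹·day⁻¹.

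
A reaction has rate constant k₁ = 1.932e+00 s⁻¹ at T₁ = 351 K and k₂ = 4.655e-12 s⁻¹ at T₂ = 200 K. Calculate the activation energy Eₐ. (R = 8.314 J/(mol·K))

103.4 kJ/mol

Step 1: Use the two-temperature Arrhenius form: ln(k₂/k₁) = -Eₐ/R × (1/T₂ - 1/T₁)
Step 2: ln(k₂/k₁) = ln(4.655e-12/1.932e+00) = ln(2.40942e-12) = -26.7516
Step 3: 1/T₂ - 1/T₁ = 1/200 - 1/351 = 2.150997e-03 K⁻¹
Step 4: Eₐ = -R × ln(k₂/k₁) / (1/T₂ - 1/T₁) = -8.314 × -26.7516 / 2.150997e-03
Step 5: Eₐ = 1.0340e+05 J/mol = 103.4 kJ/mol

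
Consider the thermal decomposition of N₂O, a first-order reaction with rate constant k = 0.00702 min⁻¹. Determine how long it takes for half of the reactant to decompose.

98.74 min

Step 1: For a first-order reaction, t₁/₂ = ln(2)/k
Step 2: t₁/₂ = ln(2)/0.00702
Step 3: t₁/₂ = 0.6931/0.00702 = 98.74 min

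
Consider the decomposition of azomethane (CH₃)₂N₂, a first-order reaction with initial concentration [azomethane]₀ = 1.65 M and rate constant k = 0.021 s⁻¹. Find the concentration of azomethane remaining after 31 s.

0.8605 M

Step 1: For a first-order reaction: [azomethane] = [azomethane]₀ × e^(-kt)
Step 2: [azomethane] = 1.65 × e^(-0.021 × 31)
Step 3: [azomethane] = 1.65 × e^(-0.651)
Step 4: [azomethane] = 1.65 × 0.521524 = 0.8605 M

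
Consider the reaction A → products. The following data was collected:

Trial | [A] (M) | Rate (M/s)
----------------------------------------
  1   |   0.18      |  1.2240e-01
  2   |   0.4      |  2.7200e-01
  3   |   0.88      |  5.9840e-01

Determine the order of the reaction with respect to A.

first order (1)

Step 1: Compare trials to find order n where rate₂/rate₁ = ([A]₂/[A]₁)^n
Step 2: rate₂/rate₁ = 2.7200e-01/1.2240e-01 = 2.222
Step 3: [A]₂/[A]₁ = 0.4/0.18 = 2.222
Step 4: n = ln(2.222)/ln(2.222) = 1.00 ≈ 1
Step 5: The reaction is first order in A.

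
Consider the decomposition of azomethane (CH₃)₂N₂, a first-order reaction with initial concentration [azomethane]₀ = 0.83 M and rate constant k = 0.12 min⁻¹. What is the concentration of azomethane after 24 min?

0.04659 M

Step 1: For a first-order reaction: [azomethane] = [azomethane]₀ × e^(-kt)
Step 2: [azomethane] = 0.83 × e^(-0.12 × 24)
Step 3: [azomethane] = 0.83 × e^(-2.88)
Step 4: [azomethane] = 0.83 × 0.0561348 = 0.04659 M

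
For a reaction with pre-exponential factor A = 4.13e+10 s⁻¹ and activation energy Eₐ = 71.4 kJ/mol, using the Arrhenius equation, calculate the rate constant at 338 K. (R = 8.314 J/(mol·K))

3.81e-01 s⁻¹

Step 1: Use the Arrhenius equation: k = A × exp(-Eₐ/RT)
Step 2: Convert Eₐ to J/mol: 71.4 kJ/mol = 71400 J/mol
Step 3: Calculate the exponent: -Eₐ/(RT) = -71400/(8.314 × 338) = -25.40806
Step 4: k = 4.13e+10 × exp(-25.40806)
Step 5: k = 4.13e+10 × 9.23464e-12 = 3.8139e-01 s⁻¹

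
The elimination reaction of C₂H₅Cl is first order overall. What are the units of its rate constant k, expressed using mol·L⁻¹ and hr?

hr⁻¹

Step 1: For overall order n, rate = k × (concentration)^n.
Step 2: Rate has units mol·L⁻¹·hr⁻¹; concentration term has units (mol·L⁻¹)^1.
Step 3: k = rate / (concentration)^n, so units of k = (mol·L⁻¹)^(1-1)·hr⁻¹ = hr⁻¹.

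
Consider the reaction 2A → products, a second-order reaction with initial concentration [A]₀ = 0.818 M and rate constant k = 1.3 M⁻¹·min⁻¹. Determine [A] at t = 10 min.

0.07031 M

Step 1: For a second-order reaction: 1/[A] = 1/[A]₀ + kt
Step 2: 1/[A] = 1/0.818 + 1.3 × 10
Step 3: 1/[A] = 1.222 + 13 = 14.22
Step 4: [A] = 1/14.22 = 0.07031 M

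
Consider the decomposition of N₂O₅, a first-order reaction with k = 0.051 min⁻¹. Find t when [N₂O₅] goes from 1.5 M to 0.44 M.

24.05 min

Step 1: For first-order: t = ln([N₂O₅]₀/[N₂O₅])/k
Step 2: t = ln(1.5/0.44)/0.051
Step 3: t = ln(3.409)/0.051
Step 4: t = 1.226/0.051 = 24.05 min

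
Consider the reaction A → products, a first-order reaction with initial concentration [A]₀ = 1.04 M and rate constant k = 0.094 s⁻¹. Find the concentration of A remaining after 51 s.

0.00861 M

Step 1: For a first-order reaction: [A] = [A]₀ × e^(-kt)
Step 2: [A] = 1.04 × e^(-0.094 × 51)
Step 3: [A] = 1.04 × e^(-4.794)
Step 4: [A] = 1.04 × 0.00827927 = 0.00861 M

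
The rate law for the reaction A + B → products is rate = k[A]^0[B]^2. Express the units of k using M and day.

M⁻¹·day⁻¹

Step 1: Overall order = 0 + 2 = 2.
Step 2: rate has units M·day⁻¹; [A]^0[B]^2 has units M^2.
Step 3: k = rate/([A]^0[B]^2), so units of k = M^(1-2)·day⁻¹ = M⁻¹·day⁻¹.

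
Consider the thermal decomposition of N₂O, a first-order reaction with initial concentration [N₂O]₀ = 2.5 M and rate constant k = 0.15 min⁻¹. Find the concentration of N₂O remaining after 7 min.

0.8748 M

Step 1: For a first-order reaction: [N₂O] = [N₂O]₀ × e^(-kt)
Step 2: [N₂O] = 2.5 × e^(-0.15 × 7)
Step 3: [N₂O] = 2.5 × e^(-1.05)
Step 4: [N₂O] = 2.5 × 0.349938 = 0.8748 M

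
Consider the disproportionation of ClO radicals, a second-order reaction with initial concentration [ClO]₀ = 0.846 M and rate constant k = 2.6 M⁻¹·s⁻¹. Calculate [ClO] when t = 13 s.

0.02859 M

Step 1: For a second-order reaction: 1/[ClO] = 1/[ClO]₀ + kt
Step 2: 1/[ClO] = 1/0.846 + 2.6 × 13
Step 3: 1/[ClO] = 1.182 + 33.8 = 34.98
Step 4: [ClO] = 1/34.98 = 0.02859 M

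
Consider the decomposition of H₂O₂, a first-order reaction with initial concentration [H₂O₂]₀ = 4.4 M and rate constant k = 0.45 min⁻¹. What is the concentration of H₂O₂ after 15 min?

0.005152 M

Step 1: For a first-order reaction: [H₂O₂] = [H₂O₂]₀ × e^(-kt)
Step 2: [H₂O₂] = 4.4 × e^(-0.45 × 15)
Step 3: [H₂O₂] = 4.4 × e^(-6.75)
Step 4: [H₂O₂] = 4.4 × 0.00117088 = 0.005152 M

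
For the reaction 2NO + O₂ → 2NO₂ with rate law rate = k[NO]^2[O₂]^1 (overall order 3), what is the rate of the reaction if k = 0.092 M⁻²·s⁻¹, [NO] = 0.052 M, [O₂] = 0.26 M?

6.468e-05 M/s

Step 1: The rate law is rate = k[NO]^2[O₂]^1, overall order = 2+1 = 3
Step 2: Substitute values: rate = 0.092 × (0.052)^2 × (0.26)^1
Step 3: rate = 0.092 × 0.002704 × 0.26 = 6.46797e-05 M/s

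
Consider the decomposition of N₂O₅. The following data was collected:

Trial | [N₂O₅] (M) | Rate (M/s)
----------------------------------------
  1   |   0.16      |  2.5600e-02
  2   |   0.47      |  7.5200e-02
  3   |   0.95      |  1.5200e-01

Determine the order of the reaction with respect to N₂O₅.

first order (1)

Step 1: Compare trials to find order n where rate₂/rate₁ = ([N₂O₅]₂/[N₂O₅]₁)^n
Step 2: rate₂/rate₁ = 7.5200e-02/2.5600e-02 = 2.938
Step 3: [N₂O₅]₂/[N₂O₅]₁ = 0.47/0.16 = 2.937
Step 4: n = ln(2.938)/ln(2.937) = 1.00 ≈ 1
Step 5: The reaction is first order in N₂O₅.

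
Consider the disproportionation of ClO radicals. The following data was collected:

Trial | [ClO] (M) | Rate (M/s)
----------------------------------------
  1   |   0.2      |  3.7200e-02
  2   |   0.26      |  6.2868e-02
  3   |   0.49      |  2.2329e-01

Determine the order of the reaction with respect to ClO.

second order (2)

Step 1: Compare trials to find order n where rate₂/rate₁ = ([ClO]₂/[ClO]₁)^n
Step 2: rate₂/rate₁ = 6.2868e-02/3.7200e-02 = 1.69
Step 3: [ClO]₂/[ClO]₁ = 0.26/0.2 = 1.3
Step 4: n = ln(1.69)/ln(1.3) = 2.00 ≈ 2
Step 5: The reaction is second order in ClO.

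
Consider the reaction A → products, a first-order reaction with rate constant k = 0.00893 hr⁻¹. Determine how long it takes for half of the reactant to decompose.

77.62 hr

Step 1: For a first-order reaction, t₁/₂ = ln(2)/k
Step 2: t₁/₂ = ln(2)/0.00893
Step 3: t₁/₂ = 0.6931/0.00893 = 77.62 hr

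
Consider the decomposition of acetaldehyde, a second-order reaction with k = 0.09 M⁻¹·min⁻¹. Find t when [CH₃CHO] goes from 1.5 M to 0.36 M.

23.46 min

Step 1: For second-order: t = (1/[CH₃CHO] - 1/[CH₃CHO]₀)/k
Step 2: t = (1/0.36 - 1/1.5)/0.09
Step 3: t = (2.778 - 0.6667)/0.09
Step 4: t = 2.111/0.09 = 23.46 min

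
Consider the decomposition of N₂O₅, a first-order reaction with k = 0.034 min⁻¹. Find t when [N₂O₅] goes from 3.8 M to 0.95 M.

40.77 min

Step 1: For first-order: t = ln([N₂O₅]₀/[N₂O₅])/k
Step 2: t = ln(3.8/0.95)/0.034
Step 3: t = ln(4)/0.034
Step 4: t = 1.386/0.034 = 40.77 min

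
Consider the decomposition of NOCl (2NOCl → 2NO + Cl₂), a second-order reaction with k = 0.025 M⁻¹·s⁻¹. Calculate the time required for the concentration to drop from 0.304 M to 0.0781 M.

380.6 s

Step 1: For second-order: t = (1/[NOCl] - 1/[NOCl]₀)/k
Step 2: t = (1/0.0781 - 1/0.304)/0.025
Step 3: t = (12.8 - 3.289)/0.025
Step 4: t = 9.515/0.025 = 380.6 s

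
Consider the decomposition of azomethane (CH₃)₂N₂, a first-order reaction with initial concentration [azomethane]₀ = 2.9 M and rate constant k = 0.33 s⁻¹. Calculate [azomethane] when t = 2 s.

1.499 M

Step 1: For a first-order reaction: [azomethane] = [azomethane]₀ × e^(-kt)
Step 2: [azomethane] = 2.9 × e^(-0.33 × 2)
Step 3: [azomethane] = 2.9 × e^(-0.66)
Step 4: [azomethane] = 2.9 × 0.516851 = 1.499 M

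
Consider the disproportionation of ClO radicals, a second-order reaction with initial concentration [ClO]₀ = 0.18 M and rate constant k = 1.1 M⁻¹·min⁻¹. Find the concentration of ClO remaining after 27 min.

0.02836 M

Step 1: For a second-order reaction: 1/[ClO] = 1/[ClO]₀ + kt
Step 2: 1/[ClO] = 1/0.18 + 1.1 × 27
Step 3: 1/[ClO] = 5.556 + 29.7 = 35.26
Step 4: [ClO] = 1/35.26 = 0.02836 M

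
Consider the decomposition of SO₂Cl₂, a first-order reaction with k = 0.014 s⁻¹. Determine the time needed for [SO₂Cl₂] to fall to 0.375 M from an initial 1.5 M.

99.02 s

Step 1: For first-order: t = ln([SO₂Cl₂]₀/[SO₂Cl₂])/k
Step 2: t = ln(1.5/0.375)/0.014
Step 3: t = ln(4)/0.014
Step 4: t = 1.386/0.014 = 99.02 s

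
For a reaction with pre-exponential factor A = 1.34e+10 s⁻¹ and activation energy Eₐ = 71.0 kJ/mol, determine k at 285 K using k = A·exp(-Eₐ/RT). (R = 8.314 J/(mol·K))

1.30e-03 s⁻¹

Step 1: Use the Arrhenius equation: k = A × exp(-Eₐ/RT)
Step 2: Convert Eₐ to J/mol: 71.0 kJ/mol = 71000 J/mol
Step 3: Calculate the exponent: -Eₐ/(RT) = -71000/(8.314 × 285) = -29.96425
Step 4: k = 1.34e+10 × exp(-29.96425)
Step 5: k = 1.34e+10 × 9.69821e-14 = 1.2996e-03 s⁻¹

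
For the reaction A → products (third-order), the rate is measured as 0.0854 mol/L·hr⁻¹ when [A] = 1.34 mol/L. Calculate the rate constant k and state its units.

0.03549 (mol/L)⁻²·hr⁻¹

Step 1: rate = k[A]^3, so k = rate / [A]^3.
Step 2: k = 0.0854 / (1.34)^3 = 0.0854 / 2.406.
Step 3: k = 0.03549 (mol/L)⁻²·hr⁻¹.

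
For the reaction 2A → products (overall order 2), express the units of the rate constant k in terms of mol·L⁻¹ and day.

(mol·L⁻¹)⁻¹·day⁻¹

Step 1: For overall order n, rate = k × (concentration)^n.
Step 2: Rate has units mol·L⁻¹·day⁻¹; concentration term has units (mol·L⁻¹)^2.
Step 3: k = rate / (concentration)^n, so units of k = (mol·L⁻¹)^(1-2)·day⁻¹ = (mol·L⁻¹)⁻¹·day⁻¹.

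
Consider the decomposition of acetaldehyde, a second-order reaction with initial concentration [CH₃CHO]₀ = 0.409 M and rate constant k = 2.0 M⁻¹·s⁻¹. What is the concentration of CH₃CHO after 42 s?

0.01157 M

Step 1: For a second-order reaction: 1/[CH₃CHO] = 1/[CH₃CHO]₀ + kt
Step 2: 1/[CH₃CHO] = 1/0.409 + 2.0 × 42
Step 3: 1/[CH₃CHO] = 2.445 + 84 = 86.44
Step 4: [CH₃CHO] = 1/86.44 = 0.01157 M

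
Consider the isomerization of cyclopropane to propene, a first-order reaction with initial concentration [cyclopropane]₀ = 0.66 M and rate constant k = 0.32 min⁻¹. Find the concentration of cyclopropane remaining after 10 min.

0.0269 M

Step 1: For a first-order reaction: [cyclopropane] = [cyclopropane]₀ × e^(-kt)
Step 2: [cyclopropane] = 0.66 × e^(-0.32 × 10)
Step 3: [cyclopropane] = 0.66 × e^(-3.2)
Step 4: [cyclopropane] = 0.66 × 0.0407622 = 0.0269 M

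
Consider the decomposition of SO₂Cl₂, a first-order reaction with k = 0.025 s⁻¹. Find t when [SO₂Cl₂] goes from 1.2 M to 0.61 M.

27.06 s

Step 1: For first-order: t = ln([SO₂Cl₂]₀/[SO₂Cl₂])/k
Step 2: t = ln(1.2/0.61)/0.025
Step 3: t = ln(1.967)/0.025
Step 4: t = 0.6766/0.025 = 27.06 s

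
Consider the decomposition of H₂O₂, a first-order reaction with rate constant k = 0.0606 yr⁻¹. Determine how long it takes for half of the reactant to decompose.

11.44 yr

Step 1: For a first-order reaction, t₁/₂ = ln(2)/k
Step 2: t₁/₂ = ln(2)/0.0606
Step 3: t₁/₂ = 0.6931/0.0606 = 11.44 yr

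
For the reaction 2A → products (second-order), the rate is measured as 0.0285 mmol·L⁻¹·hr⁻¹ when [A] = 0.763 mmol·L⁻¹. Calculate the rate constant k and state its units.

0.04895 (mmol·L⁻¹)⁻¹·hr⁻¹

Step 1: rate = k[A]^2, so k = rate / [A]^2.
Step 2: k = 0.0285 / (0.763)^2 = 0.0285 / 0.5822.
Step 3: k = 0.04895 (mmol·L⁻¹)⁻¹·hr⁻¹.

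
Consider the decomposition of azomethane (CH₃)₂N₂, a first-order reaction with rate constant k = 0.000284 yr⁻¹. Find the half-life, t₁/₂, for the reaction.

2441 yr

Step 1: For a first-order reaction, t₁/₂ = ln(2)/k
Step 2: t₁/₂ = ln(2)/0.000284
Step 3: t₁/₂ = 0.6931/0.000284 = 2441 yr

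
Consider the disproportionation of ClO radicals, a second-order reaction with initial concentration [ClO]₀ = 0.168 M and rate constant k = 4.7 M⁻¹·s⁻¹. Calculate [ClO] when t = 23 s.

0.008768 M

Step 1: For a second-order reaction: 1/[ClO] = 1/[ClO]₀ + kt
Step 2: 1/[ClO] = 1/0.168 + 4.7 × 23
Step 3: 1/[ClO] = 5.952 + 108.1 = 114.1
Step 4: [ClO] = 1/114.1 = 0.008768 M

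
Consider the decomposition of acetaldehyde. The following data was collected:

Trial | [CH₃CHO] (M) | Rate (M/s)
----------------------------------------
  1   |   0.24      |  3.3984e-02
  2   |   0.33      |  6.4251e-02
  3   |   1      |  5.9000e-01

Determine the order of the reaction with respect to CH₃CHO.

second order (2)

Step 1: Compare trials to find order n where rate₂/rate₁ = ([CH₃CHO]₂/[CH₃CHO]₁)^n
Step 2: rate₂/rate₁ = 6.4251e-02/3.3984e-02 = 1.891
Step 3: [CH₃CHO]₂/[CH₃CHO]₁ = 0.33/0.24 = 1.375
Step 4: n = ln(1.891)/ln(1.375) = 2.00 ≈ 2
Step 5: The reaction is second order in CH₃CHO.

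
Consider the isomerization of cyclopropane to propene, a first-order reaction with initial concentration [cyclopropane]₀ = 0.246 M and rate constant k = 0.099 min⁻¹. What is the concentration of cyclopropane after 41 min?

0.004248 M

Step 1: For a first-order reaction: [cyclopropane] = [cyclopropane]₀ × e^(-kt)
Step 2: [cyclopropane] = 0.246 × e^(-0.099 × 41)
Step 3: [cyclopropane] = 0.246 × e^(-4.059)
Step 4: [cyclopropane] = 0.246 × 0.0172663 = 0.004248 M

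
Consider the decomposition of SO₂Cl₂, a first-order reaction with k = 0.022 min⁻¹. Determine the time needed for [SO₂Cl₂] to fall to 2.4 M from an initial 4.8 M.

31.51 min

Step 1: For first-order: t = ln([SO₂Cl₂]₀/[SO₂Cl₂])/k
Step 2: t = ln(4.8/2.4)/0.022
Step 3: t = ln(2)/0.022
Step 4: t = 0.6931/0.022 = 31.51 min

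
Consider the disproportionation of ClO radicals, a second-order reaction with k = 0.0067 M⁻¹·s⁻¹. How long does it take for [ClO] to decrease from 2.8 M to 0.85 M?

122.3 s

Step 1: For second-order: t = (1/[ClO] - 1/[ClO]₀)/k
Step 2: t = (1/0.85 - 1/2.8)/0.0067
Step 3: t = (1.176 - 0.3571)/0.0067
Step 4: t = 0.8193/0.0067 = 122.3 s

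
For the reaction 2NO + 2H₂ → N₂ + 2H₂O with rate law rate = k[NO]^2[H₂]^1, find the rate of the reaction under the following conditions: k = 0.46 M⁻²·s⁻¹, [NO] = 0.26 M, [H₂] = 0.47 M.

0.01462 M/s

Step 1: The rate law is rate = k[NO]^2[H₂]^1
Step 2: Substitute: rate = 0.46 × (0.26)^2 × (0.47)^1
Step 3: rate = 0.46 × 0.0676 × 0.47 = 0.0146151 M/s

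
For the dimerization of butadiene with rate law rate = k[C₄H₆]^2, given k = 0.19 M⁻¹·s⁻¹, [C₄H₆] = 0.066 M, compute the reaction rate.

0.0008276 M/s

Step 1: Identify the rate law: rate = k[C₄H₆]^2
Step 2: Substitute values: rate = 0.19 × (0.066)^2
Step 3: Calculate: rate = 0.19 × 0.004356 = 0.00082764 M/s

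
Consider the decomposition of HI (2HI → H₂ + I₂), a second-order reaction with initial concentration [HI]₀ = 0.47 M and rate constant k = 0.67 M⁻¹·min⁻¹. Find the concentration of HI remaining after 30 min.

0.04499 M

Step 1: For a second-order reaction: 1/[HI] = 1/[HI]₀ + kt
Step 2: 1/[HI] = 1/0.47 + 0.67 × 30
Step 3: 1/[HI] = 2.128 + 20.1 = 22.23
Step 4: [HI] = 1/22.23 = 0.04499 M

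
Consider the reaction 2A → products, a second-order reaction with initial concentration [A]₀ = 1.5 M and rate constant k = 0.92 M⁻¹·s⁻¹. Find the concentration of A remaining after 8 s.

0.1246 M

Step 1: For a second-order reaction: 1/[A] = 1/[A]₀ + kt
Step 2: 1/[A] = 1/1.5 + 0.92 × 8
Step 3: 1/[A] = 0.6667 + 7.36 = 8.027
Step 4: [A] = 1/8.027 = 0.1246 M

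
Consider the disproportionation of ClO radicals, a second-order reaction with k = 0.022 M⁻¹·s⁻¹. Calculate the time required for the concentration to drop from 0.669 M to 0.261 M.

106.2 s

Step 1: For second-order: t = (1/[ClO] - 1/[ClO]₀)/k
Step 2: t = (1/0.261 - 1/0.669)/0.022
Step 3: t = (3.831 - 1.495)/0.022
Step 4: t = 2.337/0.022 = 106.2 s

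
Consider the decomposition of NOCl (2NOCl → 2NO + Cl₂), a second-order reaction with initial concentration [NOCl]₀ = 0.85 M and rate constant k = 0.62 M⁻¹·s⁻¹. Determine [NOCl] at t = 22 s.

0.06749 M

Step 1: For a second-order reaction: 1/[NOCl] = 1/[NOCl]₀ + kt
Step 2: 1/[NOCl] = 1/0.85 + 0.62 × 22
Step 3: 1/[NOCl] = 1.176 + 13.64 = 14.82
Step 4: [NOCl] = 1/14.82 = 0.06749 M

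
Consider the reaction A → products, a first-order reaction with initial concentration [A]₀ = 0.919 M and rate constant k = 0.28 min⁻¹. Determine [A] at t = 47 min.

1.77e-06 M

Step 1: For a first-order reaction: [A] = [A]₀ × e^(-kt)
Step 2: [A] = 0.919 × e^(-0.28 × 47)
Step 3: [A] = 0.919 × e^(-13.16)
Step 4: [A] = 0.919 × 1.92613e-06 = 1.77e-06 M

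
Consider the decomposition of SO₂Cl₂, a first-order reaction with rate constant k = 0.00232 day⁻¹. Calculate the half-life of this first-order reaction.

298.8 day

Step 1: For a first-order reaction, t₁/₂ = ln(2)/k
Step 2: t₁/₂ = ln(2)/0.00232
Step 3: t₁/₂ = 0.6931/0.00232 = 298.8 day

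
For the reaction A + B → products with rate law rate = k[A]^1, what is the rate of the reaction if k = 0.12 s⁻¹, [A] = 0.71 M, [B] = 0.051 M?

0.0852 M/s

Step 1: The rate law is rate = k[A]^1
Step 2: Note that the rate does not depend on [B] (zero order in B).
Step 3: rate = 0.12 × (0.71)^1 = 0.0852 M/s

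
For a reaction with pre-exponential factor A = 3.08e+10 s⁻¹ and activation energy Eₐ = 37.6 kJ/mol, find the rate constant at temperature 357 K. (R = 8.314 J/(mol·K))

9.70e+04 s⁻¹

Step 1: Use the Arrhenius equation: k = A × exp(-Eₐ/RT)
Step 2: Convert Eₐ to J/mol: 37.6 kJ/mol = 37600 J/mol
Step 3: Calculate the exponent: -Eₐ/(RT) = -37600/(8.314 × 357) = -12.66805
Step 4: k = 3.08e+10 × exp(-12.66805)
Step 5: k = 3.08e+10 × 3.15018e-06 = 9.7026e+04 s⁻¹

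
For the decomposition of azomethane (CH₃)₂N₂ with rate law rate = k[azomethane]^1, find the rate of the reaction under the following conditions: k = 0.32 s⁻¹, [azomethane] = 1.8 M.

0.576 M/s

Step 1: Identify the rate law: rate = k[azomethane]^1
Step 2: Substitute values: rate = 0.32 × (1.8)^1
Step 3: Calculate: rate = 0.32 × 1.8 = 0.576 M/s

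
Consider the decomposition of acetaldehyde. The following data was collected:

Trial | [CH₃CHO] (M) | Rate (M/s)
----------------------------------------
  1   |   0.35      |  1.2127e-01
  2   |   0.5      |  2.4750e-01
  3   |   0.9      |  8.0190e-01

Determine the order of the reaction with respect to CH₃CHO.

second order (2)

Step 1: Compare trials to find order n where rate₂/rate₁ = ([CH₃CHO]₂/[CH₃CHO]₁)^n
Step 2: rate₂/rate₁ = 2.4750e-01/1.2127e-01 = 2.041
Step 3: [CH₃CHO]₂/[CH₃CHO]₁ = 0.5/0.35 = 1.429
Step 4: n = ln(2.041)/ln(1.429) = 2.00 ≈ 2
Step 5: The reaction is second order in CH₃CHO.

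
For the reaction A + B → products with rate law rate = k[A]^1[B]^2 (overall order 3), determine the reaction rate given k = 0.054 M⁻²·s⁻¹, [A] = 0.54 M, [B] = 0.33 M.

0.003176 M/s

Step 1: The rate law is rate = k[A]^1[B]^2, overall order = 1+2 = 3
Step 2: Substitute values: rate = 0.054 × (0.54)^1 × (0.33)^2
Step 3: rate = 0.054 × 0.54 × 0.1089 = 0.00317552 M/s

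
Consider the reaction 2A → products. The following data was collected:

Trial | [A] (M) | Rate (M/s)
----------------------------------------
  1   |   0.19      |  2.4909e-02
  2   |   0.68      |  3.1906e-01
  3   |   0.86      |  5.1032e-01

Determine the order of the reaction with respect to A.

second order (2)

Step 1: Compare trials to find order n where rate₂/rate₁ = ([A]₂/[A]₁)^n
Step 2: rate₂/rate₁ = 3.1906e-01/2.4909e-02 = 12.81
Step 3: [A]₂/[A]₁ = 0.68/0.19 = 3.579
Step 4: n = ln(12.81)/ln(3.579) = 2.00 ≈ 2
Step 5: The reaction is second order in A.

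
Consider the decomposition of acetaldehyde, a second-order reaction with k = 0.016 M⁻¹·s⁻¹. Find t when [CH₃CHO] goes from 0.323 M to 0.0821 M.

567.8 s

Step 1: For second-order: t = (1/[CH₃CHO] - 1/[CH₃CHO]₀)/k
Step 2: t = (1/0.0821 - 1/0.323)/0.016
Step 3: t = (12.18 - 3.096)/0.016
Step 4: t = 9.084/0.016 = 567.8 s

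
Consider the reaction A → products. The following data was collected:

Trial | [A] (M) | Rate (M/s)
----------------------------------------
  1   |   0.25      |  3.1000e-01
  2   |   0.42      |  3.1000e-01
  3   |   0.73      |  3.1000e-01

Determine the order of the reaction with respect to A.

zeroth order (0)

Step 1: Compare trials - when concentration changes, rate stays constant.
Step 2: rate₂/rate₁ = 3.1000e-01/3.1000e-01 = 1
Step 3: [A]₂/[A]₁ = 0.42/0.25 = 1.68
Step 4: Since rate ratio ≈ (conc ratio)^0, the reaction is zeroth order.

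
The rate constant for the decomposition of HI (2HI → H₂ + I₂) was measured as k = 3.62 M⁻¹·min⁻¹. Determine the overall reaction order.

second order (2)

Step 1: The units of k for an nth-order reaction are (concentration)^(1-n)·(time)⁻¹.
Step 2: Here k has units M⁻¹·min⁻¹, so the concentration exponent is -1.
Step 3: 1 - n = -1 ⇒ n = 2. The reaction is second order.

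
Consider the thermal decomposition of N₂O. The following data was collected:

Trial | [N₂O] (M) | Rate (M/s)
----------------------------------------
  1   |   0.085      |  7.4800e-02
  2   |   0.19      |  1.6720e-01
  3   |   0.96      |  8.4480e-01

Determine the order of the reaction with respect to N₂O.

first order (1)

Step 1: Compare trials to find order n where rate₂/rate₁ = ([N₂O]₂/[N₂O]₁)^n
Step 2: rate₂/rate₁ = 1.6720e-01/7.4800e-02 = 2.235
Step 3: [N₂O]₂/[N₂O]₁ = 0.19/0.085 = 2.235
Step 4: n = ln(2.235)/ln(2.235) = 1.00 ≈ 1
Step 5: The reaction is first order in N₂O.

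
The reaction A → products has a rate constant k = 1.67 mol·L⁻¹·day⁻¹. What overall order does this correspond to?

zeroth order (0)

Step 1: The units of k for an nth-order reaction are (concentration)^(1-n)·(time)⁻¹.
Step 2: Here k has units mol·L⁻¹·day⁻¹, so the concentration exponent is 1.
Step 3: 1 - n = 1 ⇒ n = 0. The reaction is zeroth order.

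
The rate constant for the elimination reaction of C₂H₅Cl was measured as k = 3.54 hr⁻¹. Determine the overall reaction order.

first order (1)

Step 1: The units of k for an nth-order reaction are (concentration)^(1-n)·(time)⁻¹.
Step 2: Here k has units hr⁻¹, so the concentration exponent is 0.
Step 3: 1 - n = 0 ⇒ n = 1. The reaction is first order.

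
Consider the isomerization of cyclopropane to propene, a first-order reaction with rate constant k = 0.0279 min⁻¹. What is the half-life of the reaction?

24.84 min

Step 1: For a first-order reaction, t₁/₂ = ln(2)/k
Step 2: t₁/₂ = ln(2)/0.0279
Step 3: t₁/₂ = 0.6931/0.0279 = 24.84 min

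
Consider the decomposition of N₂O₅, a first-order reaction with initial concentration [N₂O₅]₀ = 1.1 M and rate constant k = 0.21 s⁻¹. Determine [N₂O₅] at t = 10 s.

0.1347 M

Step 1: For a first-order reaction: [N₂O₅] = [N₂O₅]₀ × e^(-kt)
Step 2: [N₂O₅] = 1.1 × e^(-0.21 × 10)
Step 3: [N₂O₅] = 1.1 × e^(-2.1)
Step 4: [N₂O₅] = 1.1 × 0.122456 = 0.1347 M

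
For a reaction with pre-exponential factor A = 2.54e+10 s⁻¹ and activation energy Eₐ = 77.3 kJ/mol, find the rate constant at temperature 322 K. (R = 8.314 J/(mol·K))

7.33e-03 s⁻¹

Step 1: Use the Arrhenius equation: k = A × exp(-Eₐ/RT)
Step 2: Convert Eₐ to J/mol: 77.3 kJ/mol = 77300 J/mol
Step 3: Calculate the exponent: -Eₐ/(RT) = -77300/(8.314 × 322) = -28.87444
Step 4: k = 2.54e+10 × exp(-28.87444)
Step 5: k = 2.54e+10 × 2.88397e-13 = 7.3253e-03 s⁻¹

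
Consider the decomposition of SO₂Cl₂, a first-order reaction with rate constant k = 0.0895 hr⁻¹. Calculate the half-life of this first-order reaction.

7.745 hr

Step 1: For a first-order reaction, t₁/₂ = ln(2)/k
Step 2: t₁/₂ = ln(2)/0.0895
Step 3: t₁/₂ = 0.6931/0.0895 = 7.745 hr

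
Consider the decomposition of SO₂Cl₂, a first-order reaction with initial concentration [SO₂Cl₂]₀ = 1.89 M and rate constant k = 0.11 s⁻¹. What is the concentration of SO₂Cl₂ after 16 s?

0.3252 M

Step 1: For a first-order reaction: [SO₂Cl₂] = [SO₂Cl₂]₀ × e^(-kt)
Step 2: [SO₂Cl₂] = 1.89 × e^(-0.11 × 16)
Step 3: [SO₂Cl₂] = 1.89 × e^(-1.76)
Step 4: [SO₂Cl₂] = 1.89 × 0.172045 = 0.3252 M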